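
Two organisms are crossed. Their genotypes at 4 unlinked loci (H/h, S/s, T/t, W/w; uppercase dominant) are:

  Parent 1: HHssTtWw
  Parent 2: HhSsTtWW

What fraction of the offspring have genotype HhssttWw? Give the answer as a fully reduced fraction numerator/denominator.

P(HhssttWw) = 1/32

HHssTtWw gametes: HsTW×4, HsTw×4, HstW×4, Hstw×4
HhSsTtWW gametes: HSTW×2, HStW×2, HsTW×2, HstW×2, hSTW×2, hStW×2, hsTW×2, hstW×2
HHssTtWw×HhSsTtWW grid (16·16=256): HHSsTTWW=8 HHSsTTWw=8 HHSsTtWW=16 HHSsTtWw=16 HHSsttWW=8 HHSsttWw=8 HHssTTWW=8 HHssTTWw=8 HHssTtWW=16 HHssTtWw=16 HHssttWW=8 HHssttWw=8 HhSsTTWW=8 HhSsTTWw=8 HhSsTtWW=16 HhSsTtWw=16 HhSsttWW=8 HhSsttWw=8 HhssTTWW=8 HhssTTWw=8 HhssTtWW=16 HhssTtWw=16 HhssttWW=8 HhssttWw=8
HhssttWw hits 8/256; gcd=8; 8÷8/256÷8 = 1/32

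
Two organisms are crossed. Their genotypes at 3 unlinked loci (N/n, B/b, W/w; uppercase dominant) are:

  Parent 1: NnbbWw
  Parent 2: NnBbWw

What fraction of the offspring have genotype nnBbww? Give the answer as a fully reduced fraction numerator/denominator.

NnbbWw gametes: NbW×2, Nbw×2, nbW×2, nbw×2
NnBbWw gametes: NBW×1, NBw×1, NbW×1, Nbw×1, nBW×1, nBw×1, nbW×1, nbw×1
NnbbWw×NnBbWw grid (8·8=64): NNBbWW=2 NNBbWw=4 NNBbww=2 NNbbWW=2 NNbbWw=4 NNbbww=2 NnBbWW=4 NnBbWw=8 NnBbww=4 NnbbWW=4 NnbbWw=8 Nnbbww=4 nnBbWW=2 nnBbWw=4 nnBbww=2 nnbbWW=2 nnbbWw=4 nnbbww=2
nnBbww hits 2/64; gcd=2; 2÷2/64÷2 = 1/32

P(nnBbww) = 1/32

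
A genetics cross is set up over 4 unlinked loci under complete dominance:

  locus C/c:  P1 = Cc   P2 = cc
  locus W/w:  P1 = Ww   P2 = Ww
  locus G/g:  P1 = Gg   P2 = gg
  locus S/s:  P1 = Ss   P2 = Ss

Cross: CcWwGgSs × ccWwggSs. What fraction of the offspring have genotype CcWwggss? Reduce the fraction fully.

P(CcWwggss) = 1/32

CcWwGgSs gametes: CWGS×1, CWGs×1, CWgS×1, CWgs×1, CwGS×1, CwGs×1, CwgS×1, Cwgs×1, cWGS×1, cWGs×1, cWgS×1, cWgs×1, cwGS×1, cwGs×1, cwgS×1, cwgs×1
ccWwggSs gametes: cWgS×4, cWgs×4, cwgS×4, cwgs×4
CcWwGgSs×ccWwggSs grid (16·16=256): CcWWGgSS=4 CcWWGgSs=8 CcWWGgss=4 CcWWggSS=4 CcWWggSs=8 CcWWggss=4 CcWwGgSS=8 CcWwGgSs=16 CcWwGgss=8 CcWwggSS=8 CcWwggSs=16 CcWwggss=8 CcwwGgSS=4 CcwwGgSs=8 CcwwGgss=4 CcwwggSS=4 CcwwggSs=8 Ccwwggss=4 ccWWGgSS=4 ccWWGgSs=8 ccWWGgss=4 ccWWggSS=4 ccWWggSs=8 ccWWggss=4 ccWwGgSS=8 ccWwGgSs=16 ccWwGgss=8 ccWwggSS=8 ccWwggSs=16 ccWwggss=8 ccwwGgSS=4 ccwwGgSs=8 ccwwGgss=4 ccwwggSS=4 ccwwggSs=8 ccwwggss=4
CcWwggss hits 8/256; gcd=8; 8÷8/256÷8 = 1/32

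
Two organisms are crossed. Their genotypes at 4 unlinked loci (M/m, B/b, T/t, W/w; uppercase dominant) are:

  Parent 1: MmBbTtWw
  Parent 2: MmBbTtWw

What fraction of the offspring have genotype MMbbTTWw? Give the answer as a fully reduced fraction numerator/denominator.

MmBbTtWw gametes: MBTW×1, MBTw×1, MBtW×1, MBtw×1, MbTW×1, MbTw×1, MbtW×1, Mbtw×1, mBTW×1, mBTw×1, mBtW×1, mBtw×1, mbTW×1, mbTw×1, mbtW×1, mbtw×1
MmBbTtWw gametes: MBTW×1, MBTw×1, MBtW×1, MBtw×1, MbTW×1, MbTw×1, MbtW×1, Mbtw×1, mBTW×1, mBTw×1, mBtW×1, mBtw×1, mbTW×1, mbTw×1, mbtW×1, mbtw×1
MmBbTtWw×MmBbTtWw grid (16·16=256): MMBBTTWW=1 MMBBTTWw=2 MMBBTTww=1 MMBBTtWW=2 MMBBTtWw=4 MMBBTtww=2 MMBBttWW=1 MMBBttWw=2 MMBBttww=1 MMBbTTWW=2 MMBbTTWw=4 MMBbTTww=2 MMBbTtWW=4 MMBbTtWw=8 MMBbTtww=4 MMBbttWW=2 MMBbttWw=4 MMBbttww=2 MMbbTTWW=1 MMbbTTWw=2 MMbbTTww=1 MMbbTtWW=2 MMbbTtWw=4 MMbbTtww=2 MMbbttWW=1 MMbbttWw=2 MMbbttww=1 MmBBTTWW=2 MmBBTTWw=4 MmBBTTww=2 MmBBTtWW=4 MmBBTtWw=8 MmBBTtww=4 MmBBttWW=2 MmBBttWw=4 MmBBttww=2 MmBbTTWW=4 MmBbTTWw=8 MmBbTTww=4 MmBbTtWW=8 MmBbTtWw=16 MmBbTtww=8 MmBbttWW=4 MmBbttWw=8 MmBbttww=4 MmbbTTWW=2 MmbbTTWw=4 MmbbTTww=2 MmbbTtWW=4 MmbbTtWw=8 MmbbTtww=4 MmbbttWW=2 MmbbttWw=4 Mmbbttww=2 mmBBTTWW=1 mmBBTTWw=2 mmBBTTww=1 mmBBTtWW=2 mmBBTtWw=4 mmBBTtww=2 mmBBttWW=1 mmBBttWw=2 mmBBttww=1 mmBbTTWW=2 mmBbTTWw=4 mmBbTTww=2 mmBbTtWW=4 mmBbTtWw=8 mmBbTtww=4 mmBbttWW=2 mmBbttWw=4 mmBbttww=2 mmbbTTWW=1 mmbbTTWw=2 mmbbTTww=1 mmbbTtWW=2 mmbbTtWw=4 mmbbTtww=2 mmbbttWW=1 mmbbttWw=2 mmbbttww=1
MMbbTTWw hits 2/256; gcd=2; 2÷2/256÷2 = 1/128

P(MMbbTTWw) = 1/128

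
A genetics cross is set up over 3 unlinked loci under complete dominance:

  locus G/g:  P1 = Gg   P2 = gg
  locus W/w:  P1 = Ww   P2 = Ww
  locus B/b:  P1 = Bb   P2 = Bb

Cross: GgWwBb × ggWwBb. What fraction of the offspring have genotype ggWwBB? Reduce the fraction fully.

P(ggWwBB) = 1/16

GgWwBb gametes: GWB×1, GWb×1, GwB×1, Gwb×1, gWB×1, gWb×1, gwB×1, gwb×1
ggWwBb gametes: gWB×2, gWb×2, gwB×2, gwb×2
GgWwBb×ggWwBb grid (8·8=64): GgWWBB=2 GgWWBb=4 GgWWbb=2 GgWwBB=4 GgWwBb=8 GgWwbb=4 GgwwBB=2 GgwwBb=4 Ggwwbb=2 ggWWBB=2 ggWWBb=4 ggWWbb=2 ggWwBB=4 ggWwBb=8 ggWwbb=4 ggwwBB=2 ggwwBb=4 ggwwbb=2
ggWwBB hits 4/64; gcd=4; 4÷4/64÷4 = 1/16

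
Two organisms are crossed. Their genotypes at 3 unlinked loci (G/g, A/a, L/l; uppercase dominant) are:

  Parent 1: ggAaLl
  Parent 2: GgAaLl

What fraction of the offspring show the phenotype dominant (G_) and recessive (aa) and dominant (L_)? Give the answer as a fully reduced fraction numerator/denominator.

ggAaLl gametes: gAL×2, gAl×2, gaL×2, gal×2
GgAaLl gametes: GAL×1, GAl×1, GaL×1, Gal×1, gAL×1, gAl×1, gaL×1, gal×1
ggAaLl×GgAaLl grid (8·8=64): GgAALL=2 GgAALl=4 GgAAll=2 GgAaLL=4 GgAaLl=8 GgAall=4 GgaaLL=2 GgaaLl=4 Ggaall=2 ggAALL=2 ggAALl=4 ggAAll=2 ggAaLL=4 ggAaLl=8 ggAall=4 ggaaLL=2 ggaaLl=4 ggaall=2
G_ aa L_ hits 6/64; gcd=2; 6÷2/64÷2 = 3/32

P(G_ aa L_) = 3/32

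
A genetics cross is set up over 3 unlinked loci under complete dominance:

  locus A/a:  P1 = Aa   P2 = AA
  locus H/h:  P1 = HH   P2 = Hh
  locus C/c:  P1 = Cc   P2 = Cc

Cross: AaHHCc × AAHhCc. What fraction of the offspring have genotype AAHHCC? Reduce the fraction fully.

AaHHCc gametes: AHC×2, AHc×2, aHC×2, aHc×2
AAHhCc gametes: AHC×2, AHc×2, AhC×2, Ahc×2
AaHHCc×AAHhCc grid (8·8=64): AAHHCC=4 AAHHCc=8 AAHHcc=4 AAHhCC=4 AAHhCc=8 AAHhcc=4 AaHHCC=4 AaHHCc=8 AaHHcc=4 AaHhCC=4 AaHhCc=8 AaHhcc=4
AAHHCC hits 4/64; gcd=4; 4÷4/64÷4 = 1/16

P(AAHHCC) = 1/16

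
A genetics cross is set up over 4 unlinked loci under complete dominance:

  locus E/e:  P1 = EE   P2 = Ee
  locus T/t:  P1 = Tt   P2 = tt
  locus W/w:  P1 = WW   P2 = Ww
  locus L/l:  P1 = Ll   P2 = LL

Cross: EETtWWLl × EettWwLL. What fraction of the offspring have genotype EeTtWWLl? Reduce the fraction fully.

P(EeTtWWLl) = 1/16

EETtWWLl gametes: ETWL×4, ETWl×4, EtWL×4, EtWl×4
EettWwLL gametes: EtWL×4, EtwL×4, etWL×4, etwL×4
EETtWWLl×EettWwLL grid (16·16=256): EETtWWLL=16 EETtWWLl=16 EETtWwLL=16 EETtWwLl=16 EEttWWLL=16 EEttWWLl=16 EEttWwLL=16 EEttWwLl=16 EeTtWWLL=16 EeTtWWLl=16 EeTtWwLL=16 EeTtWwLl=16 EettWWLL=16 EettWWLl=16 EettWwLL=16 EettWwLl=16
EeTtWWLl hits 16/256; gcd=16; 16÷16/256÷16 = 1/16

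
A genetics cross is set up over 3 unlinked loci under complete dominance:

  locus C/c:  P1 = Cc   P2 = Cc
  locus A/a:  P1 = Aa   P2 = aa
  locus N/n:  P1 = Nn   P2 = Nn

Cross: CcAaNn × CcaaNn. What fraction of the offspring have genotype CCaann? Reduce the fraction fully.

CcAaNn gametes: CAN×1, CAn×1, CaN×1, Can×1, cAN×1, cAn×1, caN×1, can×1
CcaaNn gametes: CaN×2, Can×2, caN×2, can×2
CcAaNn×CcaaNn grid (8·8=64): CCAaNN=2 CCAaNn=4 CCAann=2 CCaaNN=2 CCaaNn=4 CCaann=2 CcAaNN=4 CcAaNn=8 CcAann=4 CcaaNN=4 CcaaNn=8 Ccaann=4 ccAaNN=2 ccAaNn=4 ccAann=2 ccaaNN=2 ccaaNn=4 ccaann=2
CCaann hits 2/64; gcd=2; 2÷2/64÷2 = 1/32

P(CCaann) = 1/32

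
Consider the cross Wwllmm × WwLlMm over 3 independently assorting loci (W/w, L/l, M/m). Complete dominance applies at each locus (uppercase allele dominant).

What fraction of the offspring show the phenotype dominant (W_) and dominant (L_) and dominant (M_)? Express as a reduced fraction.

P(W_ L_ M_) = 3/16

Wwllmm gametes: Wlm×4, wlm×4
WwLlMm gametes: WLM×1, WLm×1, WlM×1, Wlm×1, wLM×1, wLm×1, wlM×1, wlm×1
Wwllmm×WwLlMm grid (8·8=64): WWLlMm=4 WWLlmm=4 WWllMm=4 WWllmm=4 WwLlMm=8 WwLlmm=8 WwllMm=8 Wwllmm=8 wwLlMm=4 wwLlmm=4 wwllMm=4 wwllmm=4
W_ L_ M_ hits 12/64; gcd=4; 12÷4/64÷4 = 3/16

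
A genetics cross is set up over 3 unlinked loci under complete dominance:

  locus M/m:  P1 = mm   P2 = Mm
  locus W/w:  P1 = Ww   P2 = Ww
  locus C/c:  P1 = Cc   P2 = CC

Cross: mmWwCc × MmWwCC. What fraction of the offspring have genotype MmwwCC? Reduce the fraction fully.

P(MmwwCC) = 1/16

mmWwCc gametes: mWC×2, mWc×2, mwC×2, mwc×2
MmWwCC gametes: MWC×2, MwC×2, mWC×2, mwC×2
mmWwCc×MmWwCC grid (8·8=64): MmWWCC=4 MmWWCc=4 MmWwCC=8 MmWwCc=8 MmwwCC=4 MmwwCc=4 mmWWCC=4 mmWWCc=4 mmWwCC=8 mmWwCc=8 mmwwCC=4 mmwwCc=4
MmwwCC hits 4/64; gcd=4; 4÷4/64÷4 = 1/16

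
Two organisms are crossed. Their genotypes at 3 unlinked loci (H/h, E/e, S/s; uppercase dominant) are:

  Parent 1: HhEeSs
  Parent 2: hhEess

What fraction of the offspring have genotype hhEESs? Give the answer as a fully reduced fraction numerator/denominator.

P(hhEESs) = 1/16

HhEeSs gametes: HES×1, HEs×1, HeS×1, Hes×1, hES×1, hEs×1, heS×1, hes×1
hhEess gametes: hEs×4, hes×4
HhEeSs×hhEess grid (8·8=64): HhEESs=4 HhEEss=4 HhEeSs=8 HhEess=8 HheeSs=4 Hheess=4 hhEESs=4 hhEEss=4 hhEeSs=8 hhEess=8 hheeSs=4 hheess=4
hhEESs hits 4/64; gcd=4; 4÷4/64÷4 = 1/16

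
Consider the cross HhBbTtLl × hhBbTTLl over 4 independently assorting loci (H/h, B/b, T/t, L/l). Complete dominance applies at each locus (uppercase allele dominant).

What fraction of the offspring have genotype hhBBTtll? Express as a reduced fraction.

P(hhBBTtll) = 1/64

HhBbTtLl gametes: HBTL×1, HBTl×1, HBtL×1, HBtl×1, HbTL×1, HbTl×1, HbtL×1, Hbtl×1, hBTL×1, hBTl×1, hBtL×1, hBtl×1, hbTL×1, hbTl×1, hbtL×1, hbtl×1
hhBbTTLl gametes: hBTL×4, hBTl×4, hbTL×4, hbTl×4
HhBbTtLl×hhBbTTLl grid (16·16=256): HhBBTTLL=4 HhBBTTLl=8 HhBBTTll=4 HhBBTtLL=4 HhBBTtLl=8 HhBBTtll=4 HhBbTTLL=8 HhBbTTLl=16 HhBbTTll=8 HhBbTtLL=8 HhBbTtLl=16 HhBbTtll=8 HhbbTTLL=4 HhbbTTLl=8 HhbbTTll=4 HhbbTtLL=4 HhbbTtLl=8 HhbbTtll=4 hhBBTTLL=4 hhBBTTLl=8 hhBBTTll=4 hhBBTtLL=4 hhBBTtLl=8 hhBBTtll=4 hhBbTTLL=8 hhBbTTLl=16 hhBbTTll=8 hhBbTtLL=8 hhBbTtLl=16 hhBbTtll=8 hhbbTTLL=4 hhbbTTLl=8 hhbbTTll=4 hhbbTtLL=4 hhbbTtLl=8 hhbbTtll=4
hhBBTtll hits 4/256; gcd=4; 4÷4/256÷4 = 1/64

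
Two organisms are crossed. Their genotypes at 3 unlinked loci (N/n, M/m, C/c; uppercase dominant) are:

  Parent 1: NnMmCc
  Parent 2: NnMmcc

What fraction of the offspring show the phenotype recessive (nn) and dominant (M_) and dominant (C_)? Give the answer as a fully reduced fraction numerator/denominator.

NnMmCc gametes: NMC×1, NMc×1, NmC×1, Nmc×1, nMC×1, nMc×1, nmC×1, nmc×1
NnMmcc gametes: NMc×2, Nmc×2, nMc×2, nmc×2
NnMmCc×NnMmcc grid (8·8=64): NNMMCc=2 NNMMcc=2 NNMmCc=4 NNMmcc=4 NNmmCc=2 NNmmcc=2 NnMMCc=4 NnMMcc=4 NnMmCc=8 NnMmcc=8 NnmmCc=4 Nnmmcc=4 nnMMCc=2 nnMMcc=2 nnMmCc=4 nnMmcc=4 nnmmCc=2 nnmmcc=2
nn M_ C_ hits 6/64; gcd=2; 6÷2/64÷2 = 3/32

P(nn M_ C_) = 3/32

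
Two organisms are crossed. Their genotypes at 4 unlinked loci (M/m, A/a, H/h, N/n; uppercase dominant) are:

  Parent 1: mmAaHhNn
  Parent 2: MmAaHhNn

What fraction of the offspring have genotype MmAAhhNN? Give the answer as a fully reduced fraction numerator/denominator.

P(MmAAhhNN) = 1/128

mmAaHhNn gametes: mAHN×2, mAHn×2, mAhN×2, mAhn×2, maHN×2, maHn×2, mahN×2, mahn×2
MmAaHhNn gametes: MAHN×1, MAHn×1, MAhN×1, MAhn×1, MaHN×1, MaHn×1, MahN×1, Mahn×1, mAHN×1, mAHn×1, mAhN×1, mAhn×1, maHN×1, maHn×1, mahN×1, mahn×1
mmAaHhNn×MmAaHhNn grid (16·16=256): MmAAHHNN=2 MmAAHHNn=4 MmAAHHnn=2 MmAAHhNN=4 MmAAHhNn=8 MmAAHhnn=4 MmAAhhNN=2 MmAAhhNn=4 MmAAhhnn=2 MmAaHHNN=4 MmAaHHNn=8 MmAaHHnn=4 MmAaHhNN=8 MmAaHhNn=16 MmAaHhnn=8 MmAahhNN=4 MmAahhNn=8 MmAahhnn=4 MmaaHHNN=2 MmaaHHNn=4 MmaaHHnn=2 MmaaHhNN=4 MmaaHhNn=8 MmaaHhnn=4 MmaahhNN=2 MmaahhNn=4 Mmaahhnn=2 mmAAHHNN=2 mmAAHHNn=4 mmAAHHnn=2 mmAAHhNN=4 mmAAHhNn=8 mmAAHhnn=4 mmAAhhNN=2 mmAAhhNn=4 mmAAhhnn=2 mmAaHHNN=4 mmAaHHNn=8 mmAaHHnn=4 mmAaHhNN=8 mmAaHhNn=16 mmAaHhnn=8 mmAahhNN=4 mmAahhNn=8 mmAahhnn=4 mmaaHHNN=2 mmaaHHNn=4 mmaaHHnn=2 mmaaHhNN=4 mmaaHhNn=8 mmaaHhnn=4 mmaahhNN=2 mmaahhNn=4 mmaahhnn=2
MmAAhhNN hits 2/256; gcd=2; 2÷2/256÷2 = 1/128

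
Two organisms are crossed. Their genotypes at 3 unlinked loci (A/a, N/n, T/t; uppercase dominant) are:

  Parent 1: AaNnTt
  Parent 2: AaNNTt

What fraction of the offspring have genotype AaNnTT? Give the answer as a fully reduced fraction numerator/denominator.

P(AaNnTT) = 1/16

AaNnTt gametes: ANT×1, ANt×1, AnT×1, Ant×1, aNT×1, aNt×1, anT×1, ant×1
AaNNTt gametes: ANT×2, ANt×2, aNT×2, aNt×2
AaNnTt×AaNNTt grid (8·8=64): AANNTT=2 AANNTt=4 AANNtt=2 AANnTT=2 AANnTt=4 AANntt=2 AaNNTT=4 AaNNTt=8 AaNNtt=4 AaNnTT=4 AaNnTt=8 AaNntt=4 aaNNTT=2 aaNNTt=4 aaNNtt=2 aaNnTT=2 aaNnTt=4 aaNntt=2
AaNnTT hits 4/64; gcd=4; 4÷4/64÷4 = 1/16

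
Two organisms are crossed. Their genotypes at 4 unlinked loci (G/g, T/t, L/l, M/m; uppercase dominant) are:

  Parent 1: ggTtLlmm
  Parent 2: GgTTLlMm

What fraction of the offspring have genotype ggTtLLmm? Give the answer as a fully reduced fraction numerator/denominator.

P(ggTtLLmm) = 1/32

ggTtLlmm gametes: gTLm×4, gTlm×4, gtLm×4, gtlm×4
GgTTLlMm gametes: GTLM×2, GTLm×2, GTlM×2, GTlm×2, gTLM×2, gTLm×2, gTlM×2, gTlm×2
ggTtLlmm×GgTTLlMm grid (16·16=256): GgTTLLMm=8 GgTTLLmm=8 GgTTLlMm=16 GgTTLlmm=16 GgTTllMm=8 GgTTllmm=8 GgTtLLMm=8 GgTtLLmm=8 GgTtLlMm=16 GgTtLlmm=16 GgTtllMm=8 GgTtllmm=8 ggTTLLMm=8 ggTTLLmm=8 ggTTLlMm=16 ggTTLlmm=16 ggTTllMm=8 ggTTllmm=8 ggTtLLMm=8 ggTtLLmm=8 ggTtLlMm=16 ggTtLlmm=16 ggTtllMm=8 ggTtllmm=8
ggTtLLmm hits 8/256; gcd=8; 8÷8/256÷8 = 1/32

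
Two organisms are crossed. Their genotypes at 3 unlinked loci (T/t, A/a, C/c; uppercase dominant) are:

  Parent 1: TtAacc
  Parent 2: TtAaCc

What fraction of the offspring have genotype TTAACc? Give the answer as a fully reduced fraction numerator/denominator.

P(TTAACc) = 1/32

TtAacc gametes: TAc×2, Tac×2, tAc×2, tac×2
TtAaCc gametes: TAC×1, TAc×1, TaC×1, Tac×1, tAC×1, tAc×1, taC×1, tac×1
TtAacc×TtAaCc grid (8·8=64): TTAACc=2 TTAAcc=2 TTAaCc=4 TTAacc=4 TTaaCc=2 TTaacc=2 TtAACc=4 TtAAcc=4 TtAaCc=8 TtAacc=8 TtaaCc=4 Ttaacc=4 ttAACc=2 ttAAcc=2 ttAaCc=4 ttAacc=4 ttaaCc=2 ttaacc=2
TTAACc hits 2/64; gcd=2; 2÷2/64÷2 = 1/32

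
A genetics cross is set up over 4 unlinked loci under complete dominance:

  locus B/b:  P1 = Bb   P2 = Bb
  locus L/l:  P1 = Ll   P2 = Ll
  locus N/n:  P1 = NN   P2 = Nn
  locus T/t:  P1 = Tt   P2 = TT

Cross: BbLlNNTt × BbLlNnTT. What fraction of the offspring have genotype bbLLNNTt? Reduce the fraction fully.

BbLlNNTt gametes: BLNT×2, BLNt×2, BlNT×2, BlNt×2, bLNT×2, bLNt×2, blNT×2, blNt×2
BbLlNnTT gametes: BLNT×2, BLnT×2, BlNT×2, BlnT×2, bLNT×2, bLnT×2, blNT×2, blnT×2
BbLlNNTt×BbLlNnTT grid (16·16=256): BBLLNNTT=4 BBLLNNTt=4 BBLLNnTT=4 BBLLNnTt=4 BBLlNNTT=8 BBLlNNTt=8 BBLlNnTT=8 BBLlNnTt=8 BBllNNTT=4 BBllNNTt=4 BBllNnTT=4 BBllNnTt=4 BbLLNNTT=8 BbLLNNTt=8 BbLLNnTT=8 BbLLNnTt=8 BbLlNNTT=16 BbLlNNTt=16 BbLlNnTT=16 BbLlNnTt=16 BbllNNTT=8 BbllNNTt=8 BbllNnTT=8 BbllNnTt=8 bbLLNNTT=4 bbLLNNTt=4 bbLLNnTT=4 bbLLNnTt=4 bbLlNNTT=8 bbLlNNTt=8 bbLlNnTT=8 bbLlNnTt=8 bbllNNTT=4 bbllNNTt=4 bbllNnTT=4 bbllNnTt=4
bbLLNNTt hits 4/256; gcd=4; 4÷4/256÷4 = 1/64

P(bbLLNNTt) = 1/64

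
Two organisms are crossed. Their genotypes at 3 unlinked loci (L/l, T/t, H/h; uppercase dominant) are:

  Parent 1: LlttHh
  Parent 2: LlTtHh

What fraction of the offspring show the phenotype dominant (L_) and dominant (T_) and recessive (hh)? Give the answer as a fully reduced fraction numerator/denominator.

P(L_ T_ hh) = 3/32

LlttHh gametes: LtH×2, Lth×2, ltH×2, lth×2
LlTtHh gametes: LTH×1, LTh×1, LtH×1, Lth×1, lTH×1, lTh×1, ltH×1, lth×1
LlttHh×LlTtHh grid (8·8=64): LLTtHH=2 LLTtHh=4 LLTthh=2 LLttHH=2 LLttHh=4 LLtthh=2 LlTtHH=4 LlTtHh=8 LlTthh=4 LlttHH=4 LlttHh=8 Lltthh=4 llTtHH=2 llTtHh=4 llTthh=2 llttHH=2 llttHh=4 lltthh=2
L_ T_ hh hits 6/64; gcd=2; 6÷2/64÷2 = 3/32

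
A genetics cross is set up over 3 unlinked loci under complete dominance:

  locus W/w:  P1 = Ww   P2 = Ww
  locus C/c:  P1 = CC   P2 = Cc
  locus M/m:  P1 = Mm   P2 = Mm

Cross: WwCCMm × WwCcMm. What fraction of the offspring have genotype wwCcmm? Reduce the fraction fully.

WwCCMm gametes: WCM×2, WCm×2, wCM×2, wCm×2
WwCcMm gametes: WCM×1, WCm×1, WcM×1, Wcm×1, wCM×1, wCm×1, wcM×1, wcm×1
WwCCMm×WwCcMm grid (8·8=64): WWCCMM=2 WWCCMm=4 WWCCmm=2 WWCcMM=2 WWCcMm=4 WWCcmm=2 WwCCMM=4 WwCCMm=8 WwCCmm=4 WwCcMM=4 WwCcMm=8 WwCcmm=4 wwCCMM=2 wwCCMm=4 wwCCmm=2 wwCcMM=2 wwCcMm=4 wwCcmm=2
wwCcmm hits 2/64; gcd=2; 2÷2/64÷2 = 1/32

P(wwCcmm) = 1/32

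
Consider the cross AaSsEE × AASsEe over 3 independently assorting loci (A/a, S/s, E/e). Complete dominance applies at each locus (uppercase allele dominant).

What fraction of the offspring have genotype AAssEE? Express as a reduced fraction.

AaSsEE gametes: ASE×2, AsE×2, aSE×2, asE×2
AASsEe gametes: ASE×2, ASe×2, AsE×2, Ase×2
AaSsEE×AASsEe grid (8·8=64): AASSEE=4 AASSEe=4 AASsEE=8 AASsEe=8 AAssEE=4 AAssEe=4 AaSSEE=4 AaSSEe=4 AaSsEE=8 AaSsEe=8 AassEE=4 AassEe=4
AAssEE hits 4/64; gcd=4; 4÷4/64÷4 = 1/16

P(AAssEE) = 1/16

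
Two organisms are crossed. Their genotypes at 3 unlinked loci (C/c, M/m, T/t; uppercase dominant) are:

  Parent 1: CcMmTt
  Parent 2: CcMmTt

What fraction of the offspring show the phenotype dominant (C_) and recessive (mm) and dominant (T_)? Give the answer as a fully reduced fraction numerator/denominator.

CcMmTt gametes: CMT×1, CMt×1, CmT×1, Cmt×1, cMT×1, cMt×1, cmT×1, cmt×1
CcMmTt gametes: CMT×1, CMt×1, CmT×1, Cmt×1, cMT×1, cMt×1, cmT×1, cmt×1
CcMmTt×CcMmTt grid (8·8=64): CCMMTT=1 CCMMTt=2 CCMMtt=1 CCMmTT=2 CCMmTt=4 CCMmtt=2 CCmmTT=1 CCmmTt=2 CCmmtt=1 CcMMTT=2 CcMMTt=4 CcMMtt=2 CcMmTT=4 CcMmTt=8 CcMmtt=4 CcmmTT=2 CcmmTt=4 Ccmmtt=2 ccMMTT=1 ccMMTt=2 ccMMtt=1 ccMmTT=2 ccMmTt=4 ccMmtt=2 ccmmTT=1 ccmmTt=2 ccmmtt=1
C_ mm T_ hits 9/64; gcd=1; 9÷1/64÷1 = 9/64

P(C_ mm T_) = 9/64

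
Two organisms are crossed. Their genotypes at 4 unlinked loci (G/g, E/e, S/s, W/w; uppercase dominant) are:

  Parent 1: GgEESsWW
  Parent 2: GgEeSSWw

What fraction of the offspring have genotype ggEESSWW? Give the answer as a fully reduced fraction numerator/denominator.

P(ggEESSWW) = 1/32

GgEESsWW gametes: GESW×4, GEsW×4, gESW×4, gEsW×4
GgEeSSWw gametes: GESW×2, GESw×2, GeSW×2, GeSw×2, gESW×2, gESw×2, geSW×2, geSw×2
GgEESsWW×GgEeSSWw grid (16·16=256): GGEESSWW=8 GGEESSWw=8 GGEESsWW=8 GGEESsWw=8 GGEeSSWW=8 GGEeSSWw=8 GGEeSsWW=8 GGEeSsWw=8 GgEESSWW=16 GgEESSWw=16 GgEESsWW=16 GgEESsWw=16 GgEeSSWW=16 GgEeSSWw=16 GgEeSsWW=16 GgEeSsWw=16 ggEESSWW=8 ggEESSWw=8 ggEESsWW=8 ggEESsWw=8 ggEeSSWW=8 ggEeSSWw=8 ggEeSsWW=8 ggEeSsWw=8
ggEESSWW hits 8/256; gcd=8; 8÷8/256÷8 = 1/32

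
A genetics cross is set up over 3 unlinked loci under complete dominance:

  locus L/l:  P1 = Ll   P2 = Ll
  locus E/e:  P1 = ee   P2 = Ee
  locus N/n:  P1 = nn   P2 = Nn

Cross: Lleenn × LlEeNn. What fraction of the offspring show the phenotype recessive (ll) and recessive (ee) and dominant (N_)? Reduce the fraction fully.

Lleenn gametes: Len×4, len×4
LlEeNn gametes: LEN×1, LEn×1, LeN×1, Len×1, lEN×1, lEn×1, leN×1, len×1
Lleenn×LlEeNn grid (8·8=64): LLEeNn=4 LLEenn=4 LLeeNn=4 LLeenn=4 LlEeNn=8 LlEenn=8 LleeNn=8 Lleenn=8 llEeNn=4 llEenn=4 lleeNn=4 lleenn=4
ll ee N_ hits 4/64; gcd=4; 4÷4/64÷4 = 1/16

P(ll ee N_) = 1/16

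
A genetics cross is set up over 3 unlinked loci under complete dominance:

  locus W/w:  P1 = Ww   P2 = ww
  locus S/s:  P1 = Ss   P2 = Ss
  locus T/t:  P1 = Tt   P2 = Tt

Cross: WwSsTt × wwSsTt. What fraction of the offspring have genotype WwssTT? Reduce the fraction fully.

P(WwssTT) = 1/32

WwSsTt gametes: WST×1, WSt×1, WsT×1, Wst×1, wST×1, wSt×1, wsT×1, wst×1
wwSsTt gametes: wST×2, wSt×2, wsT×2, wst×2
WwSsTt×wwSsTt grid (8·8=64): WwSSTT=2 WwSSTt=4 WwSStt=2 WwSsTT=4 WwSsTt=8 WwSstt=4 WwssTT=2 WwssTt=4 Wwsstt=2 wwSSTT=2 wwSSTt=4 wwSStt=2 wwSsTT=4 wwSsTt=8 wwSstt=4 wwssTT=2 wwssTt=4 wwsstt=2
WwssTT hits 2/64; gcd=2; 2÷2/64÷2 = 1/32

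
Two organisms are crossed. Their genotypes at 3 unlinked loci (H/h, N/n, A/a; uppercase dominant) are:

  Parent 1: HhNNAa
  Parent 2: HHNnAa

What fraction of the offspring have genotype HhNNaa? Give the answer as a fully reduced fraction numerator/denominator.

P(HhNNaa) = 1/16

HhNNAa gametes: HNA×2, HNa×2, hNA×2, hNa×2
HHNnAa gametes: HNA×2, HNa×2, HnA×2, Hna×2
HhNNAa×HHNnAa grid (8·8=64): HHNNAA=4 HHNNAa=8 HHNNaa=4 HHNnAA=4 HHNnAa=8 HHNnaa=4 HhNNAA=4 HhNNAa=8 HhNNaa=4 HhNnAA=4 HhNnAa=8 HhNnaa=4
HhNNaa hits 4/64; gcd=4; 4÷4/64÷4 = 1/16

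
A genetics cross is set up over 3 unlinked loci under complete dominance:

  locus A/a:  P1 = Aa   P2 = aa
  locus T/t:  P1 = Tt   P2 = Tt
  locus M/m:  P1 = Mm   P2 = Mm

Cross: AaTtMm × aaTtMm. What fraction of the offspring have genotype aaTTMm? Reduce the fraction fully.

AaTtMm gametes: ATM×1, ATm×1, AtM×1, Atm×1, aTM×1, aTm×1, atM×1, atm×1
aaTtMm gametes: aTM×2, aTm×2, atM×2, atm×2
AaTtMm×aaTtMm grid (8·8=64): AaTTMM=2 AaTTMm=4 AaTTmm=2 AaTtMM=4 AaTtMm=8 AaTtmm=4 AattMM=2 AattMm=4 Aattmm=2 aaTTMM=2 aaTTMm=4 aaTTmm=2 aaTtMM=4 aaTtMm=8 aaTtmm=4 aattMM=2 aattMm=4 aattmm=2
aaTTMm hits 4/64; gcd=4; 4÷4/64÷4 = 1/16

P(aaTTMm) = 1/16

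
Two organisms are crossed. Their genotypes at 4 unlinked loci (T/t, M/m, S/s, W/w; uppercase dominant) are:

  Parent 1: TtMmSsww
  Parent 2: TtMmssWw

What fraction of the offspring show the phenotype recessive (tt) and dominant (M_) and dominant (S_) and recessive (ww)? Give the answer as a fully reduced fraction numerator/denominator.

TtMmSsww gametes: TMSw×2, TMsw×2, TmSw×2, Tmsw×2, tMSw×2, tMsw×2, tmSw×2, tmsw×2
TtMmssWw gametes: TMsW×2, TMsw×2, TmsW×2, Tmsw×2, tMsW×2, tMsw×2, tmsW×2, tmsw×2
TtMmSsww×TtMmssWw grid (16·16=256): TTMMSsWw=4 TTMMSsww=4 TTMMssWw=4 TTMMssww=4 TTMmSsWw=8 TTMmSsww=8 TTMmssWw=8 TTMmssww=8 TTmmSsWw=4 TTmmSsww=4 TTmmssWw=4 TTmmssww=4 TtMMSsWw=8 TtMMSsww=8 TtMMssWw=8 TtMMssww=8 TtMmSsWw=16 TtMmSsww=16 TtMmssWw=16 TtMmssww=16 TtmmSsWw=8 TtmmSsww=8 TtmmssWw=8 Ttmmssww=8 ttMMSsWw=4 ttMMSsww=4 ttMMssWw=4 ttMMssww=4 ttMmSsWw=8 ttMmSsww=8 ttMmssWw=8 ttMmssww=8 ttmmSsWw=4 ttmmSsww=4 ttmmssWw=4 ttmmssww=4
tt M_ S_ ww hits 12/256; gcd=4; 12÷4/256÷4 = 3/64

P(tt M_ S_ ww) = 3/64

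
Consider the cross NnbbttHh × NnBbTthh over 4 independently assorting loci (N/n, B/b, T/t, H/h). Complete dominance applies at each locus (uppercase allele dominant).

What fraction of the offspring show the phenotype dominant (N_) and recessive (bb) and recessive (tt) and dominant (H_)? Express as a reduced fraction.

P(N_ bb tt H_) = 3/32

NnbbttHh gametes: NbtH×4, Nbth×4, nbtH×4, nbth×4
NnBbTthh gametes: NBTh×2, NBth×2, NbTh×2, Nbth×2, nBTh×2, nBth×2, nbTh×2, nbth×2
NnbbttHh×NnBbTthh grid (16·16=256): NNBbTtHh=8 NNBbTthh=8 NNBbttHh=8 NNBbtthh=8 NNbbTtHh=8 NNbbTthh=8 NNbbttHh=8 NNbbtthh=8 NnBbTtHh=16 NnBbTthh=16 NnBbttHh=16 NnBbtthh=16 NnbbTtHh=16 NnbbTthh=16 NnbbttHh=16 Nnbbtthh=16 nnBbTtHh=8 nnBbTthh=8 nnBbttHh=8 nnBbtthh=8 nnbbTtHh=8 nnbbTthh=8 nnbbttHh=8 nnbbtthh=8
N_ bb tt H_ hits 24/256; gcd=8; 24÷8/256÷8 = 3/32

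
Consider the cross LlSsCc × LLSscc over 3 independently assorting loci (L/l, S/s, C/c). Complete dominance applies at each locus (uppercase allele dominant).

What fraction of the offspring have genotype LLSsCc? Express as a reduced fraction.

LlSsCc gametes: LSC×1, LSc×1, LsC×1, Lsc×1, lSC×1, lSc×1, lsC×1, lsc×1
LLSscc gametes: LSc×4, Lsc×4
LlSsCc×LLSscc grid (8·8=64): LLSSCc=4 LLSScc=4 LLSsCc=8 LLSscc=8 LLssCc=4 LLsscc=4 LlSSCc=4 LlSScc=4 LlSsCc=8 LlSscc=8 LlssCc=4 Llsscc=4
LLSsCc hits 8/64; gcd=8; 8÷8/64÷8 = 1/8

P(LLSsCc) = 1/8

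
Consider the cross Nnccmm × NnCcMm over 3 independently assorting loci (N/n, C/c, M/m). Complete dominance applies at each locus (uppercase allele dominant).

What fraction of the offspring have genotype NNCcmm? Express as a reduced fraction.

Nnccmm gametes: Ncm×4, ncm×4
NnCcMm gametes: NCM×1, NCm×1, NcM×1, Ncm×1, nCM×1, nCm×1, ncM×1, ncm×1
Nnccmm×NnCcMm grid (8·8=64): NNCcMm=4 NNCcmm=4 NNccMm=4 NNccmm=4 NnCcMm=8 NnCcmm=8 NnccMm=8 Nnccmm=8 nnCcMm=4 nnCcmm=4 nnccMm=4 nnccmm=4
NNCcmm hits 4/64; gcd=4; 4÷4/64÷4 = 1/16

P(NNCcmm) = 1/16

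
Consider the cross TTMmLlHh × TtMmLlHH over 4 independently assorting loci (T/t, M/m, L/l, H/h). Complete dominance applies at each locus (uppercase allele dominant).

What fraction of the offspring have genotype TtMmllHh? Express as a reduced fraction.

P(TtMmllHh) = 1/32

TTMmLlHh gametes: TMLH×2, TMLh×2, TMlH×2, TMlh×2, TmLH×2, TmLh×2, TmlH×2, Tmlh×2
TtMmLlHH gametes: TMLH×2, TMlH×2, TmLH×2, TmlH×2, tMLH×2, tMlH×2, tmLH×2, tmlH×2
TTMmLlHh×TtMmLlHH grid (16·16=256): TTMMLLHH=4 TTMMLLHh=4 TTMMLlHH=8 TTMMLlHh=8 TTMMllHH=4 TTMMllHh=4 TTMmLLHH=8 TTMmLLHh=8 TTMmLlHH=16 TTMmLlHh=16 TTMmllHH=8 TTMmllHh=8 TTmmLLHH=4 TTmmLLHh=4 TTmmLlHH=8 TTmmLlHh=8 TTmmllHH=4 TTmmllHh=4 TtMMLLHH=4 TtMMLLHh=4 TtMMLlHH=8 TtMMLlHh=8 TtMMllHH=4 TtMMllHh=4 TtMmLLHH=8 TtMmLLHh=8 TtMmLlHH=16 TtMmLlHh=16 TtMmllHH=8 TtMmllHh=8 TtmmLLHH=4 TtmmLLHh=4 TtmmLlHH=8 TtmmLlHh=8 TtmmllHH=4 TtmmllHh=4
TtMmllHh hits 8/256; gcd=8; 8÷8/256÷8 = 1/32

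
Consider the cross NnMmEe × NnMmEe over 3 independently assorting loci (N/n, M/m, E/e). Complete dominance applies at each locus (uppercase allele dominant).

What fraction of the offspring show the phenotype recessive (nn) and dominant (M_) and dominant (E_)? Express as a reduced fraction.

P(nn M_ E_) = 9/64

NnMmEe gametes: NME×1, NMe×1, NmE×1, Nme×1, nME×1, nMe×1, nmE×1, nme×1
NnMmEe gametes: NME×1, NMe×1, NmE×1, Nme×1, nME×1, nMe×1, nmE×1, nme×1
NnMmEe×NnMmEe grid (8·8=64): NNMMEE=1 NNMMEe=2 NNMMee=1 NNMmEE=2 NNMmEe=4 NNMmee=2 NNmmEE=1 NNmmEe=2 NNmmee=1 NnMMEE=2 NnMMEe=4 NnMMee=2 NnMmEE=4 NnMmEe=8 NnMmee=4 NnmmEE=2 NnmmEe=4 Nnmmee=2 nnMMEE=1 nnMMEe=2 nnMMee=1 nnMmEE=2 nnMmEe=4 nnMmee=2 nnmmEE=1 nnmmEe=2 nnmmee=1
nn M_ E_ hits 9/64; gcd=1; 9÷1/64÷1 = 9/64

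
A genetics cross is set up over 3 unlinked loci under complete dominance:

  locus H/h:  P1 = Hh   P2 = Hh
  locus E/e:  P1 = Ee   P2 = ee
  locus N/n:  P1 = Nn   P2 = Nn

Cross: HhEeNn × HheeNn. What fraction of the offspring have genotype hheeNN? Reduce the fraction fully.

HhEeNn gametes: HEN×1, HEn×1, HeN×1, Hen×1, hEN×1, hEn×1, heN×1, hen×1
HheeNn gametes: HeN×2, Hen×2, heN×2, hen×2
HhEeNn×HheeNn grid (8·8=64): HHEeNN=2 HHEeNn=4 HHEenn=2 HHeeNN=2 HHeeNn=4 HHeenn=2 HhEeNN=4 HhEeNn=8 HhEenn=4 HheeNN=4 HheeNn=8 Hheenn=4 hhEeNN=2 hhEeNn=4 hhEenn=2 hheeNN=2 hheeNn=4 hheenn=2
hheeNN hits 2/64; gcd=2; 2÷2/64÷2 = 1/32

P(hheeNN) = 1/32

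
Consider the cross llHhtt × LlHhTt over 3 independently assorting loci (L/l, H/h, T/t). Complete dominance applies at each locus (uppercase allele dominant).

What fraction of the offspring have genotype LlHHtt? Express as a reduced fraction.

llHhtt gametes: lHt×4, lht×4
LlHhTt gametes: LHT×1, LHt×1, LhT×1, Lht×1, lHT×1, lHt×1, lhT×1, lht×1
llHhtt×LlHhTt grid (8·8=64): LlHHTt=4 LlHHtt=4 LlHhTt=8 LlHhtt=8 LlhhTt=4 Llhhtt=4 llHHTt=4 llHHtt=4 llHhTt=8 llHhtt=8 llhhTt=4 llhhtt=4
LlHHtt hits 4/64; gcd=4; 4÷4/64÷4 = 1/16

P(LlHHtt) = 1/16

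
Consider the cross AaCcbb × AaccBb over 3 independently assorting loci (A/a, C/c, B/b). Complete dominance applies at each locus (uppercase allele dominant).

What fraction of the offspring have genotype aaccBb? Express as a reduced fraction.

AaCcbb gametes: ACb×2, Acb×2, aCb×2, acb×2
AaccBb gametes: AcB×2, Acb×2, acB×2, acb×2
AaCcbb×AaccBb grid (8·8=64): AACcBb=4 AACcbb=4 AAccBb=4 AAccbb=4 AaCcBb=8 AaCcbb=8 AaccBb=8 Aaccbb=8 aaCcBb=4 aaCcbb=4 aaccBb=4 aaccbb=4
aaccBb hits 4/64; gcd=4; 4÷4/64÷4 = 1/16

P(aaccBb) = 1/16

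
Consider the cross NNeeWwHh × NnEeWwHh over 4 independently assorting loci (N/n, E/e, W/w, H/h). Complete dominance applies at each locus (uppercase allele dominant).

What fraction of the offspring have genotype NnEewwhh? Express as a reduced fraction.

P(NnEewwhh) = 1/64

NNeeWwHh gametes: NeWH×4, NeWh×4, NewH×4, Newh×4
NnEeWwHh gametes: NEWH×1, NEWh×1, NEwH×1, NEwh×1, NeWH×1, NeWh×1, NewH×1, Newh×1, nEWH×1, nEWh×1, nEwH×1, nEwh×1, neWH×1, neWh×1, newH×1, newh×1
NNeeWwHh×NnEeWwHh grid (16·16=256): NNEeWWHH=4 NNEeWWHh=8 NNEeWWhh=4 NNEeWwHH=8 NNEeWwHh=16 NNEeWwhh=8 NNEewwHH=4 NNEewwHh=8 NNEewwhh=4 NNeeWWHH=4 NNeeWWHh=8 NNeeWWhh=4 NNeeWwHH=8 NNeeWwHh=16 NNeeWwhh=8 NNeewwHH=4 NNeewwHh=8 NNeewwhh=4 NnEeWWHH=4 NnEeWWHh=8 NnEeWWhh=4 NnEeWwHH=8 NnEeWwHh=16 NnEeWwhh=8 NnEewwHH=4 NnEewwHh=8 NnEewwhh=4 NneeWWHH=4 NneeWWHh=8 NneeWWhh=4 NneeWwHH=8 NneeWwHh=16 NneeWwhh=8 NneewwHH=4 NneewwHh=8 Nneewwhh=4
NnEewwhh hits 4/256; gcd=4; 4÷4/256÷4 = 1/64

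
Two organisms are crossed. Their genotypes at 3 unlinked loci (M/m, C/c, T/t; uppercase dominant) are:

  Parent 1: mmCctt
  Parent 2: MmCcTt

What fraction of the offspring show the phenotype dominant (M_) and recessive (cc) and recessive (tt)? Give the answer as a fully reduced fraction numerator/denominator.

mmCctt gametes: mCt×4, mct×4
MmCcTt gametes: MCT×1, MCt×1, McT×1, Mct×1, mCT×1, mCt×1, mcT×1, mct×1
mmCctt×MmCcTt grid (8·8=64): MmCCTt=4 MmCCtt=4 MmCcTt=8 MmCctt=8 MmccTt=4 Mmcctt=4 mmCCTt=4 mmCCtt=4 mmCcTt=8 mmCctt=8 mmccTt=4 mmcctt=4
M_ cc tt hits 4/64; gcd=4; 4÷4/64÷4 = 1/16

P(M_ cc tt) = 1/16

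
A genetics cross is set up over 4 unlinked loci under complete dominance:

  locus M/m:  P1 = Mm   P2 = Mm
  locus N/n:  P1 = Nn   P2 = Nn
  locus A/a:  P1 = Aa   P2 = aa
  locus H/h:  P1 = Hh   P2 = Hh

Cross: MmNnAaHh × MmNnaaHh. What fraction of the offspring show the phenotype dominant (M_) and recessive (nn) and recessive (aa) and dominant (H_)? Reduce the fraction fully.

MmNnAaHh gametes: MNAH×1, MNAh×1, MNaH×1, MNah×1, MnAH×1, MnAh×1, MnaH×1, Mnah×1, mNAH×1, mNAh×1, mNaH×1, mNah×1, mnAH×1, mnAh×1, mnaH×1, mnah×1
MmNnaaHh gametes: MNaH×2, MNah×2, MnaH×2, Mnah×2, mNaH×2, mNah×2, mnaH×2, mnah×2
MmNnAaHh×MmNnaaHh grid (16·16=256): MMNNAaHH=2 MMNNAaHh=4 MMNNAahh=2 MMNNaaHH=2 MMNNaaHh=4 MMNNaahh=2 MMNnAaHH=4 MMNnAaHh=8 MMNnAahh=4 MMNnaaHH=4 MMNnaaHh=8 MMNnaahh=4 MMnnAaHH=2 MMnnAaHh=4 MMnnAahh=2 MMnnaaHH=2 MMnnaaHh=4 MMnnaahh=2 MmNNAaHH=4 MmNNAaHh=8 MmNNAahh=4 MmNNaaHH=4 MmNNaaHh=8 MmNNaahh=4 MmNnAaHH=8 MmNnAaHh=16 MmNnAahh=8 MmNnaaHH=8 MmNnaaHh=16 MmNnaahh=8 MmnnAaHH=4 MmnnAaHh=8 MmnnAahh=4 MmnnaaHH=4 MmnnaaHh=8 Mmnnaahh=4 mmNNAaHH=2 mmNNAaHh=4 mmNNAahh=2 mmNNaaHH=2 mmNNaaHh=4 mmNNaahh=2 mmNnAaHH=4 mmNnAaHh=8 mmNnAahh=4 mmNnaaHH=4 mmNnaaHh=8 mmNnaahh=4 mmnnAaHH=2 mmnnAaHh=4 mmnnAahh=2 mmnnaaHH=2 mmnnaaHh=4 mmnnaahh=2
M_ nn aa H_ hits 18/256; gcd=2; 18÷2/256÷2 = 9/128

P(M_ nn aa H_) = 9/128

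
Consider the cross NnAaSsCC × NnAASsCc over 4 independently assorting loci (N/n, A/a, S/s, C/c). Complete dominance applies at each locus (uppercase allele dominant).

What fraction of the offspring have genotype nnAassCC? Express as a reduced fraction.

NnAaSsCC gametes: NASC×2, NAsC×2, NaSC×2, NasC×2, nASC×2, nAsC×2, naSC×2, nasC×2
NnAASsCc gametes: NASC×2, NASc×2, NAsC×2, NAsc×2, nASC×2, nASc×2, nAsC×2, nAsc×2
NnAaSsCC×NnAASsCc grid (16·16=256): NNAASSCC=4 NNAASSCc=4 NNAASsCC=8 NNAASsCc=8 NNAAssCC=4 NNAAssCc=4 NNAaSSCC=4 NNAaSSCc=4 NNAaSsCC=8 NNAaSsCc=8 NNAassCC=4 NNAassCc=4 NnAASSCC=8 NnAASSCc=8 NnAASsCC=16 NnAASsCc=16 NnAAssCC=8 NnAAssCc=8 NnAaSSCC=8 NnAaSSCc=8 NnAaSsCC=16 NnAaSsCc=16 NnAassCC=8 NnAassCc=8 nnAASSCC=4 nnAASSCc=4 nnAASsCC=8 nnAASsCc=8 nnAAssCC=4 nnAAssCc=4 nnAaSSCC=4 nnAaSSCc=4 nnAaSsCC=8 nnAaSsCc=8 nnAassCC=4 nnAassCc=4
nnAassCC hits 4/256; gcd=4; 4÷4/256÷4 = 1/64

P(nnAassCC) = 1/64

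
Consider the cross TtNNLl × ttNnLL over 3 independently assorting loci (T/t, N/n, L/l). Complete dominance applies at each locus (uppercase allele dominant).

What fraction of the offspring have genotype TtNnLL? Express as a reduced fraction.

P(TtNnLL) = 1/8

TtNNLl gametes: TNL×2, TNl×2, tNL×2, tNl×2
ttNnLL gametes: tNL×4, tnL×4
TtNNLl×ttNnLL grid (8·8=64): TtNNLL=8 TtNNLl=8 TtNnLL=8 TtNnLl=8 ttNNLL=8 ttNNLl=8 ttNnLL=8 ttNnLl=8
TtNnLL hits 8/64; gcd=8; 8÷8/64÷8 = 1/8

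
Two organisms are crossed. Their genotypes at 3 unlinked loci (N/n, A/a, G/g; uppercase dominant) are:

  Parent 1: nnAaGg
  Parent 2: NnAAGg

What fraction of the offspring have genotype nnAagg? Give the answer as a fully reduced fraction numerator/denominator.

P(nnAagg) = 1/16

nnAaGg gametes: nAG×2, nAg×2, naG×2, nag×2
NnAAGg gametes: NAG×2, NAg×2, nAG×2, nAg×2
nnAaGg×NnAAGg grid (8·8=64): NnAAGG=4 NnAAGg=8 NnAAgg=4 NnAaGG=4 NnAaGg=8 NnAagg=4 nnAAGG=4 nnAAGg=8 nnAAgg=4 nnAaGG=4 nnAaGg=8 nnAagg=4
nnAagg hits 4/64; gcd=4; 4÷4/64÷4 = 1/16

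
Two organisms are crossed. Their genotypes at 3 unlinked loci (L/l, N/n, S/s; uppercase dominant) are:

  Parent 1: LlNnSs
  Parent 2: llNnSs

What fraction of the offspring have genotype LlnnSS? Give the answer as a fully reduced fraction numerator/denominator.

LlNnSs gametes: LNS×1, LNs×1, LnS×1, Lns×1, lNS×1, lNs×1, lnS×1, lns×1
llNnSs gametes: lNS×2, lNs×2, lnS×2, lns×2
LlNnSs×llNnSs grid (8·8=64): LlNNSS=2 LlNNSs=4 LlNNss=2 LlNnSS=4 LlNnSs=8 LlNnss=4 LlnnSS=2 LlnnSs=4 Llnnss=2 llNNSS=2 llNNSs=4 llNNss=2 llNnSS=4 llNnSs=8 llNnss=4 llnnSS=2 llnnSs=4 llnnss=2
LlnnSS hits 2/64; gcd=2; 2÷2/64÷2 = 1/32

P(LlnnSS) = 1/32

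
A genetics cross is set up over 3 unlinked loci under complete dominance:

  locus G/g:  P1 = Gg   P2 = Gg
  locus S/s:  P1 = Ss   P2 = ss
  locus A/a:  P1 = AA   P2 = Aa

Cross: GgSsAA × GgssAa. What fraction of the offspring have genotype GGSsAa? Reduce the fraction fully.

P(GGSsAa) = 1/16

GgSsAA gametes: GSA×2, GsA×2, gSA×2, gsA×2
GgssAa gametes: GsA×2, Gsa×2, gsA×2, gsa×2
GgSsAA×GgssAa grid (8·8=64): GGSsAA=4 GGSsAa=4 GGssAA=4 GGssAa=4 GgSsAA=8 GgSsAa=8 GgssAA=8 GgssAa=8 ggSsAA=4 ggSsAa=4 ggssAA=4 ggssAa=4
GGSsAa hits 4/64; gcd=4; 4÷4/64÷4 = 1/16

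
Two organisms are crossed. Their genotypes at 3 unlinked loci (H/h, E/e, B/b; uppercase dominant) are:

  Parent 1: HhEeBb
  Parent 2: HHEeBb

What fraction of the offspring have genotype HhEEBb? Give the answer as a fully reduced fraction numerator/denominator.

P(HhEEBb) = 1/16

HhEeBb gametes: HEB×1, HEb×1, HeB×1, Heb×1, hEB×1, hEb×1, heB×1, heb×1
HHEeBb gametes: HEB×2, HEb×2, HeB×2, Heb×2
HhEeBb×HHEeBb grid (8·8=64): HHEEBB=2 HHEEBb=4 HHEEbb=2 HHEeBB=4 HHEeBb=8 HHEebb=4 HHeeBB=2 HHeeBb=4 HHeebb=2 HhEEBB=2 HhEEBb=4 HhEEbb=2 HhEeBB=4 HhEeBb=8 HhEebb=4 HheeBB=2 HheeBb=4 Hheebb=2
HhEEBb hits 4/64; gcd=4; 4÷4/64÷4 = 1/16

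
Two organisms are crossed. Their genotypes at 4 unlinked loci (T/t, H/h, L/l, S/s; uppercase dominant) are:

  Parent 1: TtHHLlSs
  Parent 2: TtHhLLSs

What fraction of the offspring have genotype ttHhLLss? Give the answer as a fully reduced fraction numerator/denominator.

TtHHLlSs gametes: THLS×2, THLs×2, THlS×2, THls×2, tHLS×2, tHLs×2, tHlS×2, tHls×2
TtHhLLSs gametes: THLS×2, THLs×2, ThLS×2, ThLs×2, tHLS×2, tHLs×2, thLS×2, thLs×2
TtHHLlSs×TtHhLLSs grid (16·16=256): TTHHLLSS=4 TTHHLLSs=8 TTHHLLss=4 TTHHLlSS=4 TTHHLlSs=8 TTHHLlss=4 TTHhLLSS=4 TTHhLLSs=8 TTHhLLss=4 TTHhLlSS=4 TTHhLlSs=8 TTHhLlss=4 TtHHLLSS=8 TtHHLLSs=16 TtHHLLss=8 TtHHLlSS=8 TtHHLlSs=16 TtHHLlss=8 TtHhLLSS=8 TtHhLLSs=16 TtHhLLss=8 TtHhLlSS=8 TtHhLlSs=16 TtHhLlss=8 ttHHLLSS=4 ttHHLLSs=8 ttHHLLss=4 ttHHLlSS=4 ttHHLlSs=8 ttHHLlss=4 ttHhLLSS=4 ttHhLLSs=8 ttHhLLss=4 ttHhLlSS=4 ttHhLlSs=8 ttHhLlss=4
ttHhLLss hits 4/256; gcd=4; 4÷4/256÷4 = 1/64

P(ttHhLLss) = 1/64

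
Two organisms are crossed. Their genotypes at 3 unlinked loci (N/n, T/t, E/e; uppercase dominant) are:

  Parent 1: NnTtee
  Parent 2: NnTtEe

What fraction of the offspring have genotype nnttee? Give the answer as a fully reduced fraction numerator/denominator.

P(nnttee) = 1/32

NnTtee gametes: NTe×2, Nte×2, nTe×2, nte×2
NnTtEe gametes: NTE×1, NTe×1, NtE×1, Nte×1, nTE×1, nTe×1, ntE×1, nte×1
NnTtee×NnTtEe grid (8·8=64): NNTTEe=2 NNTTee=2 NNTtEe=4 NNTtee=4 NNttEe=2 NNttee=2 NnTTEe=4 NnTTee=4 NnTtEe=8 NnTtee=8 NnttEe=4 Nnttee=4 nnTTEe=2 nnTTee=2 nnTtEe=4 nnTtee=4 nnttEe=2 nnttee=2
nnttee hits 2/64; gcd=2; 2÷2/64÷2 = 1/32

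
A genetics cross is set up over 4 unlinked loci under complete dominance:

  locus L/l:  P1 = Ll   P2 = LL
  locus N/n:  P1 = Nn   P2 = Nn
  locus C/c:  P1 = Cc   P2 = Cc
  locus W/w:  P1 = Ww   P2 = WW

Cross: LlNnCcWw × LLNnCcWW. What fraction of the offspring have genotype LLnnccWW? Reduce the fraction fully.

LlNnCcWw gametes: LNCW×1, LNCw×1, LNcW×1, LNcw×1, LnCW×1, LnCw×1, LncW×1, Lncw×1, lNCW×1, lNCw×1, lNcW×1, lNcw×1, lnCW×1, lnCw×1, lncW×1, lncw×1
LLNnCcWW gametes: LNCW×4, LNcW×4, LnCW×4, LncW×4
LlNnCcWw×LLNnCcWW grid (16·16=256): LLNNCCWW=4 LLNNCCWw=4 LLNNCcWW=8 LLNNCcWw=8 LLNNccWW=4 LLNNccWw=4 LLNnCCWW=8 LLNnCCWw=8 LLNnCcWW=16 LLNnCcWw=16 LLNnccWW=8 LLNnccWw=8 LLnnCCWW=4 LLnnCCWw=4 LLnnCcWW=8 LLnnCcWw=8 LLnnccWW=4 LLnnccWw=4 LlNNCCWW=4 LlNNCCWw=4 LlNNCcWW=8 LlNNCcWw=8 LlNNccWW=4 LlNNccWw=4 LlNnCCWW=8 LlNnCCWw=8 LlNnCcWW=16 LlNnCcWw=16 LlNnccWW=8 LlNnccWw=8 LlnnCCWW=4 LlnnCCWw=4 LlnnCcWW=8 LlnnCcWw=8 LlnnccWW=4 LlnnccWw=4
LLnnccWW hits 4/256; gcd=4; 4÷4/256÷4 = 1/64

P(LLnnccWW) = 1/64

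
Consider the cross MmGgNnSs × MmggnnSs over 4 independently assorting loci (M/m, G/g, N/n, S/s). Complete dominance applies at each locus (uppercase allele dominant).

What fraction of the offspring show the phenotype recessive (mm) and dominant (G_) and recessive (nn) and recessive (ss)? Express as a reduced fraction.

MmGgNnSs gametes: MGNS×1, MGNs×1, MGnS×1, MGns×1, MgNS×1, MgNs×1, MgnS×1, Mgns×1, mGNS×1, mGNs×1, mGnS×1, mGns×1, mgNS×1, mgNs×1, mgnS×1, mgns×1
MmggnnSs gametes: MgnS×4, Mgns×4, mgnS×4, mgns×4
MmGgNnSs×MmggnnSs grid (16·16=256): MMGgNnSS=4 MMGgNnSs=8 MMGgNnss=4 MMGgnnSS=4 MMGgnnSs=8 MMGgnnss=4 MMggNnSS=4 MMggNnSs=8 MMggNnss=4 MMggnnSS=4 MMggnnSs=8 MMggnnss=4 MmGgNnSS=8 MmGgNnSs=16 MmGgNnss=8 MmGgnnSS=8 MmGgnnSs=16 MmGgnnss=8 MmggNnSS=8 MmggNnSs=16 MmggNnss=8 MmggnnSS=8 MmggnnSs=16 Mmggnnss=8 mmGgNnSS=4 mmGgNnSs=8 mmGgNnss=4 mmGgnnSS=4 mmGgnnSs=8 mmGgnnss=4 mmggNnSS=4 mmggNnSs=8 mmggNnss=4 mmggnnSS=4 mmggnnSs=8 mmggnnss=4
mm G_ nn ss hits 4/256; gcd=4; 4÷4/256÷4 = 1/64

P(mm G_ nn ss) = 1/64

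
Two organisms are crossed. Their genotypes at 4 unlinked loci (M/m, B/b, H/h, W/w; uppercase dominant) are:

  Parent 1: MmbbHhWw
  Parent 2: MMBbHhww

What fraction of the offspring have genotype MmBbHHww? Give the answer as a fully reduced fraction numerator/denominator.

MmbbHhWw gametes: MbHW×2, MbHw×2, MbhW×2, Mbhw×2, mbHW×2, mbHw×2, mbhW×2, mbhw×2
MMBbHhww gametes: MBHw×4, MBhw×4, MbHw×4, Mbhw×4
MmbbHhWw×MMBbHhww grid (16·16=256): MMBbHHWw=8 MMBbHHww=8 MMBbHhWw=16 MMBbHhww=16 MMBbhhWw=8 MMBbhhww=8 MMbbHHWw=8 MMbbHHww=8 MMbbHhWw=16 MMbbHhww=16 MMbbhhWw=8 MMbbhhww=8 MmBbHHWw=8 MmBbHHww=8 MmBbHhWw=16 MmBbHhww=16 MmBbhhWw=8 MmBbhhww=8 MmbbHHWw=8 MmbbHHww=8 MmbbHhWw=16 MmbbHhww=16 MmbbhhWw=8 Mmbbhhww=8
MmBbHHww hits 8/256; gcd=8; 8÷8/256÷8 = 1/32

P(MmBbHHww) = 1/32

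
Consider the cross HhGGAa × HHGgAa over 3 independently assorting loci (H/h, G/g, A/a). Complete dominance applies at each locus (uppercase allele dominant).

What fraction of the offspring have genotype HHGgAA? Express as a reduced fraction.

P(HHGgAA) = 1/16

HhGGAa gametes: HGA×2, HGa×2, hGA×2, hGa×2
HHGgAa gametes: HGA×2, HGa×2, HgA×2, Hga×2
HhGGAa×HHGgAa grid (8·8=64): HHGGAA=4 HHGGAa=8 HHGGaa=4 HHGgAA=4 HHGgAa=8 HHGgaa=4 HhGGAA=4 HhGGAa=8 HhGGaa=4 HhGgAA=4 HhGgAa=8 HhGgaa=4
HHGgAA hits 4/64; gcd=4; 4÷4/64÷4 = 1/16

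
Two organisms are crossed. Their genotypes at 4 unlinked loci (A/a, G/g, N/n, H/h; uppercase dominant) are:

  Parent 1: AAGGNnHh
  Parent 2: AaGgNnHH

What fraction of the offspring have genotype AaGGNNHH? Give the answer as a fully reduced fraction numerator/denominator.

P(AaGGNNHH) = 1/32

AAGGNnHh gametes: AGNH×4, AGNh×4, AGnH×4, AGnh×4
AaGgNnHH gametes: AGNH×2, AGnH×2, AgNH×2, AgnH×2, aGNH×2, aGnH×2, agNH×2, agnH×2
AAGGNnHh×AaGgNnHH grid (16·16=256): AAGGNNHH=8 AAGGNNHh=8 AAGGNnHH=16 AAGGNnHh=16 AAGGnnHH=8 AAGGnnHh=8 AAGgNNHH=8 AAGgNNHh=8 AAGgNnHH=16 AAGgNnHh=16 AAGgnnHH=8 AAGgnnHh=8 AaGGNNHH=8 AaGGNNHh=8 AaGGNnHH=16 AaGGNnHh=16 AaGGnnHH=8 AaGGnnHh=8 AaGgNNHH=8 AaGgNNHh=8 AaGgNnHH=16 AaGgNnHh=16 AaGgnnHH=8 AaGgnnHh=8
AaGGNNHH hits 8/256; gcd=8; 8÷8/256÷8 = 1/32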